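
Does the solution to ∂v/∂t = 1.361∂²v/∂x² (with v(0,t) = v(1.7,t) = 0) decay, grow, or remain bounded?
v → 0. Heat diffuses out through both boundaries.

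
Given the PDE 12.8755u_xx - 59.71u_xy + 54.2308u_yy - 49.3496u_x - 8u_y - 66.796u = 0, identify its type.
The second-order coefficients are A = 12.8755, B = -59.71, C = 54.2308. Since B² - 4AC = 772.2894384 > 0, this is a hyperbolic PDE.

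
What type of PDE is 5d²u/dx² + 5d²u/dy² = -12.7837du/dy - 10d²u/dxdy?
Rewriting in standard form: 5d²u/dx² + 10d²u/dxdy + 5d²u/dy² + 12.7837du/dy = 0. With A = 5, B = 10, C = 5, the discriminant is 0. This is a parabolic PDE.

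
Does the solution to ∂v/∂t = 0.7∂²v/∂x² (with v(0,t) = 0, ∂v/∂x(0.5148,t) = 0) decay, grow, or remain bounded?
v → 0. Heat escapes through the Dirichlet boundary.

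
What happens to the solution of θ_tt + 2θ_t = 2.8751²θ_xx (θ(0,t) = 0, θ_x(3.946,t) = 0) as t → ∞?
θ → 0. Damping (γ=2) dissipates energy; oscillations decay exponentially.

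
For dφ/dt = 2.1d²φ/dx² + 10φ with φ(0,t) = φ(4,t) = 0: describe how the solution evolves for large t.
φ grows unboundedly. Reaction dominates diffusion (r=10 > κπ²/L²≈1.3); solution grows exponentially.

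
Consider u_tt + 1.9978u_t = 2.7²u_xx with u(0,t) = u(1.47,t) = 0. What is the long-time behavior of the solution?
As t → ∞, u → 0. Damping (γ=1.9978) dissipates energy; oscillations decay exponentially.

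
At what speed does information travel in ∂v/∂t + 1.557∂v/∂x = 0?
Speed = 1.557. Information travels along x - 1.557t = const (rightward).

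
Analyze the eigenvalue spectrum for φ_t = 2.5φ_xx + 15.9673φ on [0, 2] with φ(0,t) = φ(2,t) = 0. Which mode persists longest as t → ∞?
Eigenvalues: λₙ = 2.5n²π²/2² - 15.9673.
First three modes:
  n=1: λ₁ = 2.5π²/2² - 15.9673 ≈ -9.799
  n=2: λ₂ = 10π²/2² - 15.9673 ≈ 8.707
  n=3: λ₃ = 22.5π²/2² - 15.9673 ≈ 39.549
Since 2.5π²/2² ≈ 6.169 < 15.9673, λ₁ < 0.
The n=1 mode grows fastest (−λₙ is largest for n=1) → dominates.
Asymptotic: φ ~ c₁ sin(πx/2) e^{9.799t} (exponential growth at rate −λ₁ ≈ 9.799).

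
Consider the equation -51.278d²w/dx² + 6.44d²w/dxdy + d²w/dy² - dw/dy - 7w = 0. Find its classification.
Hyperbolic. (A = -51.278, B = 6.44, C = 1 gives B² - 4AC = 246.5856.)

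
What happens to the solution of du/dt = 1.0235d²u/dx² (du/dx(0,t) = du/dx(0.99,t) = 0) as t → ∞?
u → constant (steady state). Heat is conserved (no flux at boundaries); solution approaches the spatial average.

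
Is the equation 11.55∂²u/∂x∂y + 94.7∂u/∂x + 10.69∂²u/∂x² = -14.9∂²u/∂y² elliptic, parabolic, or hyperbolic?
Rewriting in standard form: 10.69∂²u/∂x² + 11.55∂²u/∂x∂y + 14.9∂²u/∂y² + 94.7∂u/∂x = 0. Computing B² - 4AC with A = 10.69, B = 11.55, C = 14.9: discriminant = -503.7215 (negative). Answer: elliptic.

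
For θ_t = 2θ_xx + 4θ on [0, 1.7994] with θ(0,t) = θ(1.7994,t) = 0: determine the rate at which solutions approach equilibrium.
Eigenvalues: λₙ = 2n²π²/1.7994² - 4.
First three modes:
  n=1: λ₁ = 2π²/1.7994² - 4 ≈ 2.096
  n=2: λ₂ = 8π²/1.7994² - 4 ≈ 20.386
  n=3: λ₃ = 18π²/1.7994² - 4 ≈ 50.868
Since 2π²/1.7994² ≈ 6.096 > 4, all λₙ > 0.
The n=1 mode decays slowest → dominates as t → ∞.
Asymptotic: θ ~ c₁ sin(πx/1.7994) e^{-λ₁t} with decay rate λ₁ ≈ 2.096.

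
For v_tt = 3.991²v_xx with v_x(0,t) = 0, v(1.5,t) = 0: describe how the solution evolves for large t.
v oscillates (no decay). Energy is conserved; the solution oscillates indefinitely as standing waves.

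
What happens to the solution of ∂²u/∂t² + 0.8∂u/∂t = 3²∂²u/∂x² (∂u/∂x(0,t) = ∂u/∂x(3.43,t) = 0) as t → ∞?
u → constant (steady state). Damping (γ=0.8) dissipates the nonconstant modes; with Neumann BCs the spatial average obeys M''+γM'=0 and tends to a finite limit.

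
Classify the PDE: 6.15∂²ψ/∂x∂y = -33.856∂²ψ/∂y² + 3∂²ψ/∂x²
Rewriting in standard form: -3∂²ψ/∂x² + 6.15∂²ψ/∂x∂y + 33.856∂²ψ/∂y² = 0. A = -3, B = 6.15, C = 33.856. Discriminant B² - 4AC = 444.0945. Since 444.0945 > 0, hyperbolic.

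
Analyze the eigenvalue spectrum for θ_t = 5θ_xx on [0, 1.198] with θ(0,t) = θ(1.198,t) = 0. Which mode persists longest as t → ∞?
Eigenvalues: λₙ = 5n²π²/1.198².
First three modes:
  n=1: λ₁ = 5π²/1.198² ≈ 34.384
  n=2: λ₂ = 20π²/1.198² ≈ 137.536 (4× faster decay)
  n=3: λ₃ = 45π²/1.198² ≈ 309.456 (9× faster decay)
As t → ∞, higher modes decay exponentially faster. The n=1 mode dominates: θ ~ c₁ sin(πx/1.198) e^{-λ₁t}.
Decay rate: λ₁ = 5π²/1.198² ≈ 34.384.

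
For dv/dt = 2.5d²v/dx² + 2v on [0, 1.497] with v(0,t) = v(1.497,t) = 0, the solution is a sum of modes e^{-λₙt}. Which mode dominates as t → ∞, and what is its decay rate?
Eigenvalues: λₙ = 2.5n²π²/1.497² - 2.
First three modes:
  n=1: λ₁ = 2.5π²/1.497² - 2 ≈ 9.01
  n=2: λ₂ = 10π²/1.497² - 2 ≈ 42.041
  n=3: λ₃ = 22.5π²/1.497² - 2 ≈ 97.092
Since 2.5π²/1.497² ≈ 11.01 > 2, all λₙ > 0.
The n=1 mode decays slowest → dominates as t → ∞.
Asymptotic: v ~ c₁ sin(πx/1.497) e^{-λ₁t} with decay rate λ₁ ≈ 9.01.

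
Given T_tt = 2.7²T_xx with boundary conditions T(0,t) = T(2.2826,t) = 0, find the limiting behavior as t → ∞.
T oscillates (no decay). Energy is conserved; the solution oscillates indefinitely as standing waves.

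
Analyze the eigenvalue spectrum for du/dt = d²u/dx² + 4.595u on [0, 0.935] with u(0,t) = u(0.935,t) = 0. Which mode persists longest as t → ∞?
Eigenvalues: λₙ = n²π²/0.935² - 4.595.
First three modes:
  n=1: λ₁ = π²/0.935² - 4.595 ≈ 6.695
  n=2: λ₂ = 4π²/0.935² - 4.595 ≈ 40.563
  n=3: λ₃ = 9π²/0.935² - 4.595 ≈ 97.011
Since π²/0.935² ≈ 11.29 > 4.595, all λₙ > 0.
The n=1 mode decays slowest → dominates as t → ∞.
Asymptotic: u ~ c₁ sin(πx/0.935) e^{-λ₁t} with decay rate λ₁ ≈ 6.695.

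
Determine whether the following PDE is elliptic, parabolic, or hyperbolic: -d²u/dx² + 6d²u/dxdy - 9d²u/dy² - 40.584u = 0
Coefficients: A = -1, B = 6, C = -9. B² - 4AC = 0, which is zero, so the equation is parabolic.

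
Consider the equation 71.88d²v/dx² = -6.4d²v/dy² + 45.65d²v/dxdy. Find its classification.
Rewriting in standard form: 71.88d²v/dx² - 45.65d²v/dxdy + 6.4d²v/dy² = 0. Hyperbolic. (A = 71.88, B = -45.65, C = 6.4 gives B² - 4AC = 243.7945.)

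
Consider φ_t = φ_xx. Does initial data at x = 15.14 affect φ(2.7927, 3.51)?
Yes, for any finite x. The heat equation has infinite propagation speed, so all initial data affects all points at any t > 0.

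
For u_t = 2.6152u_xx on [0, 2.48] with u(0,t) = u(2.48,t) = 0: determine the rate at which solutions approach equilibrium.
Eigenvalues: λₙ = 2.6152n²π²/2.48².
First three modes:
  n=1: λ₁ = 2.6152π²/2.48² ≈ 4.197
  n=2: λ₂ = 10.4608π²/2.48² ≈ 16.787 (4× faster decay)
  n=3: λ₃ = 23.5368π²/2.48² ≈ 37.77 (9× faster decay)
As t → ∞, higher modes decay exponentially faster. The n=1 mode dominates: u ~ c₁ sin(πx/2.48) e^{-λ₁t}.
Decay rate: λ₁ = 2.6152π²/2.48² ≈ 4.197.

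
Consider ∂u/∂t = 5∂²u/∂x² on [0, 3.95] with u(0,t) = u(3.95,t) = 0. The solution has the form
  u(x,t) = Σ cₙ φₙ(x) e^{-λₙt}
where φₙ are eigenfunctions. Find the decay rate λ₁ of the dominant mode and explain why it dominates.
Eigenvalues: λₙ = 5n²π²/3.95².
First three modes:
  n=1: λ₁ = 5π²/3.95² ≈ 3.163
  n=2: λ₂ = 20π²/3.95² ≈ 12.651 (4× faster decay)
  n=3: λ₃ = 45π²/3.95² ≈ 28.465 (9× faster decay)
As t → ∞, higher modes decay exponentially faster. The n=1 mode dominates: u ~ c₁ sin(πx/3.95) e^{-λ₁t}.
Decay rate: λ₁ = 5π²/3.95² ≈ 3.163.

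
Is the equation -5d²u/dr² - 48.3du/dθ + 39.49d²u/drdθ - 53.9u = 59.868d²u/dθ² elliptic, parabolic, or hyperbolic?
Rewriting in standard form: -5d²u/dr² + 39.49d²u/drdθ - 59.868d²u/dθ² - 48.3du/dθ - 53.9u = 0. Computing B² - 4AC with A = -5, B = 39.49, C = -59.868: discriminant = 362.1001 (positive). Answer: hyperbolic.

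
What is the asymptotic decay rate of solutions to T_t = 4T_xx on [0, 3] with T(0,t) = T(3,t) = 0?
Eigenvalues: λₙ = 4n²π²/3².
First three modes:
  n=1: λ₁ = 4π²/3² ≈ 4.386
  n=2: λ₂ = 16π²/3² ≈ 17.546 (4× faster decay)
  n=3: λ₃ = 36π²/3² ≈ 39.478 (9× faster decay)
As t → ∞, higher modes decay exponentially faster. The n=1 mode dominates: T ~ c₁ sin(πx/3) e^{-λ₁t}.
Decay rate: λ₁ = 4π²/3² ≈ 4.386.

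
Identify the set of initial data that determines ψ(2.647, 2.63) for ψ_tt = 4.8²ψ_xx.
Domain of dependence: [-9.977, 15.271]. Signals travel at speed 4.8, so data within |x - 2.647| ≤ 4.8·2.63 = 12.624 can reach the point.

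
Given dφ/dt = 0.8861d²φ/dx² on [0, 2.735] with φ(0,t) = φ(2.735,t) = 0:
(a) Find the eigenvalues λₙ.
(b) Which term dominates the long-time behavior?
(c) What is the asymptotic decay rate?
Eigenvalues: λₙ = 0.8861n²π²/2.735².
First three modes:
  n=1: λ₁ = 0.8861π²/2.735² ≈ 1.169
  n=2: λ₂ = 3.5444π²/2.735² ≈ 4.677 (4× faster decay)
  n=3: λ₃ = 7.9749π²/2.735² ≈ 10.522 (9× faster decay)
As t → ∞, higher modes decay exponentially faster. The n=1 mode dominates: φ ~ c₁ sin(πx/2.735) e^{-λ₁t}.
Decay rate: λ₁ = 0.8861π²/2.735² ≈ 1.169.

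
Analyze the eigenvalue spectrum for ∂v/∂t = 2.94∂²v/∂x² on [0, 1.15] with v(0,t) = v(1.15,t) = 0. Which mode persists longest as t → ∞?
Eigenvalues: λₙ = 2.94n²π²/1.15².
First three modes:
  n=1: λ₁ = 2.94π²/1.15² ≈ 21.941
  n=2: λ₂ = 11.76π²/1.15² ≈ 87.763 (4× faster decay)
  n=3: λ₃ = 26.46π²/1.15² ≈ 197.467 (9× faster decay)
As t → ∞, higher modes decay exponentially faster. The n=1 mode dominates: v ~ c₁ sin(πx/1.15) e^{-λ₁t}.
Decay rate: λ₁ = 2.94π²/1.15² ≈ 21.941.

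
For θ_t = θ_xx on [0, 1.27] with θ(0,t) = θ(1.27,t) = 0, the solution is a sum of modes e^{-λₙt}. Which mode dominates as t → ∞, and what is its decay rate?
Eigenvalues: λₙ = n²π²/1.27².
First three modes:
  n=1: λ₁ = π²/1.27² ≈ 6.119
  n=2: λ₂ = 4π²/1.27² ≈ 24.477 (4× faster decay)
  n=3: λ₃ = 9π²/1.27² ≈ 55.073 (9× faster decay)
As t → ∞, higher modes decay exponentially faster. The n=1 mode dominates: θ ~ c₁ sin(πx/1.27) e^{-λ₁t}.
Decay rate: λ₁ = π²/1.27² ≈ 6.119.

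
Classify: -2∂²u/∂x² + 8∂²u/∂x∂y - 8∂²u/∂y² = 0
Parabolic (discriminant = 0).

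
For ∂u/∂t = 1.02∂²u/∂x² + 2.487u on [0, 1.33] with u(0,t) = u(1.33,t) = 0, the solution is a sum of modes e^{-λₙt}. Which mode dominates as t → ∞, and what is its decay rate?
Eigenvalues: λₙ = 1.02n²π²/1.33² - 2.487.
First three modes:
  n=1: λ₁ = 1.02π²/1.33² - 2.487 ≈ 3.204
  n=2: λ₂ = 4.08π²/1.33² - 2.487 ≈ 20.277
  n=3: λ₃ = 9.18π²/1.33² - 2.487 ≈ 48.733
Since 1.02π²/1.33² ≈ 5.691 > 2.487, all λₙ > 0.
The n=1 mode decays slowest → dominates as t → ∞.
Asymptotic: u ~ c₁ sin(πx/1.33) e^{-λ₁t} with decay rate λ₁ ≈ 3.204.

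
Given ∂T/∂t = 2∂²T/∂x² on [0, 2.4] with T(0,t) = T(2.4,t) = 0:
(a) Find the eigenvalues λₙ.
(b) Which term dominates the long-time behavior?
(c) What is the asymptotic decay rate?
Eigenvalues: λₙ = 2n²π²/2.4².
First three modes:
  n=1: λ₁ = 2π²/2.4² ≈ 3.427
  n=2: λ₂ = 8π²/2.4² ≈ 13.708 (4× faster decay)
  n=3: λ₃ = 18π²/2.4² ≈ 30.843 (9× faster decay)
As t → ∞, higher modes decay exponentially faster. The n=1 mode dominates: T ~ c₁ sin(πx/2.4) e^{-λ₁t}.
Decay rate: λ₁ = 2π²/2.4² ≈ 3.427.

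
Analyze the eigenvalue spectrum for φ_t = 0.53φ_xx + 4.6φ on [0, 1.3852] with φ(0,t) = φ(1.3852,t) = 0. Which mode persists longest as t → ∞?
Eigenvalues: λₙ = 0.53n²π²/1.3852² - 4.6.
First three modes:
  n=1: λ₁ = 0.53π²/1.3852² - 4.6 ≈ -1.874
  n=2: λ₂ = 2.12π²/1.3852² - 4.6 ≈ 6.305
  n=3: λ₃ = 4.77π²/1.3852² - 4.6 ≈ 19.935
Since 0.53π²/1.3852² ≈ 2.726 < 4.6, λ₁ < 0.
The n=1 mode grows fastest (−λₙ is largest for n=1) → dominates.
Asymptotic: φ ~ c₁ sin(πx/1.3852) e^{1.874t} (exponential growth at rate −λ₁ ≈ 1.874).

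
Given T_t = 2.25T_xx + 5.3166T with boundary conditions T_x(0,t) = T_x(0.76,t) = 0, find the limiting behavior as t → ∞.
T grows unboundedly. With Neumann BCs the constant mode has diffusion eigenvalue 0, so any r > 0 makes it grow like e^(5.3166t); solution grows exponentially.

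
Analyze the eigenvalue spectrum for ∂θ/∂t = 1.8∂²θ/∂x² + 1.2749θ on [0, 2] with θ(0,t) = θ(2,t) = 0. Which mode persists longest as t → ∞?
Eigenvalues: λₙ = 1.8n²π²/2² - 1.2749.
First three modes:
  n=1: λ₁ = 1.8π²/2² - 1.2749 ≈ 3.166
  n=2: λ₂ = 7.2π²/2² - 1.2749 ≈ 16.49
  n=3: λ₃ = 16.2π²/2² - 1.2749 ≈ 38.697
Since 1.8π²/2² ≈ 4.441 > 1.2749, all λₙ > 0.
The n=1 mode decays slowest → dominates as t → ∞.
Asymptotic: θ ~ c₁ sin(πx/2) e^{-λ₁t} with decay rate λ₁ ≈ 3.166.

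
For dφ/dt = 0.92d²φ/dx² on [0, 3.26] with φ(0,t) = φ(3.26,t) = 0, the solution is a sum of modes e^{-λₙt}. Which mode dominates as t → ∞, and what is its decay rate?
Eigenvalues: λₙ = 0.92n²π²/3.26².
First three modes:
  n=1: λ₁ = 0.92π²/3.26² ≈ 0.854
  n=2: λ₂ = 3.68π²/3.26² ≈ 3.418 (4× faster decay)
  n=3: λ₃ = 8.28π²/3.26² ≈ 7.689 (9× faster decay)
As t → ∞, higher modes decay exponentially faster. The n=1 mode dominates: φ ~ c₁ sin(πx/3.26) e^{-λ₁t}.
Decay rate: λ₁ = 0.92π²/3.26² ≈ 0.854.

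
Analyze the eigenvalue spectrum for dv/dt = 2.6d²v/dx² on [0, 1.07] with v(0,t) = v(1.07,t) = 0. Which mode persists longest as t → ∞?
Eigenvalues: λₙ = 2.6n²π²/1.07².
First three modes:
  n=1: λ₁ = 2.6π²/1.07² ≈ 22.413
  n=2: λ₂ = 10.4π²/1.07² ≈ 89.653 (4× faster decay)
  n=3: λ₃ = 23.4π²/1.07² ≈ 201.72 (9× faster decay)
As t → ∞, higher modes decay exponentially faster. The n=1 mode dominates: v ~ c₁ sin(πx/1.07) e^{-λ₁t}.
Decay rate: λ₁ = 2.6π²/1.07² ≈ 22.413.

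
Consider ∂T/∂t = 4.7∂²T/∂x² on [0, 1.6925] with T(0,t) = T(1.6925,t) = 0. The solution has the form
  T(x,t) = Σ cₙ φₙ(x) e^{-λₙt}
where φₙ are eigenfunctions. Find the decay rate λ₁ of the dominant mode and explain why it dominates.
Eigenvalues: λₙ = 4.7n²π²/1.6925².
First three modes:
  n=1: λ₁ = 4.7π²/1.6925² ≈ 16.193
  n=2: λ₂ = 18.8π²/1.6925² ≈ 64.774 (4× faster decay)
  n=3: λ₃ = 42.3π²/1.6925² ≈ 145.741 (9× faster decay)
As t → ∞, higher modes decay exponentially faster. The n=1 mode dominates: T ~ c₁ sin(πx/1.6925) e^{-λ₁t}.
Decay rate: λ₁ = 4.7π²/1.6925² ≈ 16.193.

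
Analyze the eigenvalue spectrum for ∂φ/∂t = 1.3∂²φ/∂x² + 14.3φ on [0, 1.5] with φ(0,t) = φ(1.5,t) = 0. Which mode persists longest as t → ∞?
Eigenvalues: λₙ = 1.3n²π²/1.5² - 14.3.
First three modes:
  n=1: λ₁ = 1.3π²/1.5² - 14.3 ≈ -8.598
  n=2: λ₂ = 5.2π²/1.5² - 14.3 ≈ 8.51
  n=3: λ₃ = 11.7π²/1.5² - 14.3 ≈ 37.022
Since 1.3π²/1.5² ≈ 5.702 < 14.3, λ₁ < 0.
The n=1 mode grows fastest (−λₙ is largest for n=1) → dominates.
Asymptotic: φ ~ c₁ sin(πx/1.5) e^{8.598t} (exponential growth at rate −λ₁ ≈ 8.598).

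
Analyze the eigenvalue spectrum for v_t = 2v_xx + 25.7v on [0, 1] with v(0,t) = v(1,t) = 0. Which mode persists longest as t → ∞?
Eigenvalues: λₙ = 2n²π²/1² - 25.7.
First three modes:
  n=1: λ₁ = 2π² - 25.7 ≈ -5.961
  n=2: λ₂ = 8π² - 25.7 ≈ 53.257
  n=3: λ₃ = 18π² - 25.7 ≈ 151.953
Since 2π² ≈ 19.739 < 25.7, λ₁ < 0.
The n=1 mode grows fastest (−λₙ is largest for n=1) → dominates.
Asymptotic: v ~ c₁ sin(πx/1) e^{5.961t} (exponential growth at rate −λ₁ ≈ 5.961).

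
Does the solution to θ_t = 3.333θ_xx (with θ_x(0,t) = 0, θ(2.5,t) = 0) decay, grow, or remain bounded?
θ → 0. Heat escapes through the Dirichlet boundary.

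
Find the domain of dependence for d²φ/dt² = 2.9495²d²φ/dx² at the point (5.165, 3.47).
Domain of dependence: [-5.069765, 15.399765]. Signals travel at speed 2.9495, so data within |x - 5.165| ≤ 2.9495·3.47 = 10.234765 can reach the point.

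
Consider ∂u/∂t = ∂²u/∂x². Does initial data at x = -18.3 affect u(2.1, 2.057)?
Yes, for any finite x. The heat equation has infinite propagation speed, so all initial data affects all points at any t > 0.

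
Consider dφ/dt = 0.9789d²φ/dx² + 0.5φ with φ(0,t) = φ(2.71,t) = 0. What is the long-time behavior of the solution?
As t → ∞, φ → 0. Diffusion dominates reaction (r=0.5 < κπ²/L²≈1.32); solution decays.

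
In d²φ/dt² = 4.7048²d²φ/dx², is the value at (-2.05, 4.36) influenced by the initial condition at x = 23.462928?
No. The domain of dependence is [-22.562928, 18.462928], and 23.462928 is outside this interval.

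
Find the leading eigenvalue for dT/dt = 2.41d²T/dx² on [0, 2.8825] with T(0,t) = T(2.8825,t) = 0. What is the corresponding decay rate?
Eigenvalues: λₙ = 2.41n²π²/2.8825².
First three modes:
  n=1: λ₁ = 2.41π²/2.8825² ≈ 2.863
  n=2: λ₂ = 9.64π²/2.8825² ≈ 11.451 (4× faster decay)
  n=3: λ₃ = 21.69π²/2.8825² ≈ 25.764 (9× faster decay)
As t → ∞, higher modes decay exponentially faster. The n=1 mode dominates: T ~ c₁ sin(πx/2.8825) e^{-λ₁t}.
Decay rate: λ₁ = 2.41π²/2.8825² ≈ 2.863.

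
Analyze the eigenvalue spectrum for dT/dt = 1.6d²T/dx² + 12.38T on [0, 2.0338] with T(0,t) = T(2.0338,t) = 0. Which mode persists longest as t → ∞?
Eigenvalues: λₙ = 1.6n²π²/2.0338² - 12.38.
First three modes:
  n=1: λ₁ = 1.6π²/2.0338² - 12.38 ≈ -8.562
  n=2: λ₂ = 6.4π²/2.0338² - 12.38 ≈ 2.891
  n=3: λ₃ = 14.4π²/2.0338² - 12.38 ≈ 21.979
Since 1.6π²/2.0338² ≈ 3.818 < 12.38, λ₁ < 0.
The n=1 mode grows fastest (−λₙ is largest for n=1) → dominates.
Asymptotic: T ~ c₁ sin(πx/2.0338) e^{8.562t} (exponential growth at rate −λ₁ ≈ 8.562).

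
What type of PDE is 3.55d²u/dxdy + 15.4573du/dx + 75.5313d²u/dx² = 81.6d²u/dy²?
Rewriting in standard form: 75.5313d²u/dx² + 3.55d²u/dxdy - 81.6d²u/dy² + 15.4573du/dx = 0. With A = 75.5313, B = 3.55, C = -81.6, the discriminant is 24666.01882. This is a hyperbolic PDE.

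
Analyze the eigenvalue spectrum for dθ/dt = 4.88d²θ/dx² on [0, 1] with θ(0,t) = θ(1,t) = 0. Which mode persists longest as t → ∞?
Eigenvalues: λₙ = 4.88n²π².
First three modes:
  n=1: λ₁ = 4.88π² ≈ 48.164
  n=2: λ₂ = 19.52π² ≈ 192.655 (4× faster decay)
  n=3: λ₃ = 43.92π² ≈ 433.473 (9× faster decay)
As t → ∞, higher modes decay exponentially faster. The n=1 mode dominates: θ ~ c₁ sin(πx) e^{-λ₁t}.
Decay rate: λ₁ = 4.88π² ≈ 48.164.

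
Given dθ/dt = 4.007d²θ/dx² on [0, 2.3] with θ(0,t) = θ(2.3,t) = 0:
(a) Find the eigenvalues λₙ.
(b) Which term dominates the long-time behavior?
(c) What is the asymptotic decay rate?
Eigenvalues: λₙ = 4.007n²π²/2.3².
First three modes:
  n=1: λ₁ = 4.007π²/2.3² ≈ 7.476
  n=2: λ₂ = 16.028π²/2.3² ≈ 29.904 (4× faster decay)
  n=3: λ₃ = 36.063π²/2.3² ≈ 67.283 (9× faster decay)
As t → ∞, higher modes decay exponentially faster. The n=1 mode dominates: θ ~ c₁ sin(πx/2.3) e^{-λ₁t}.
Decay rate: λ₁ = 4.007π²/2.3² ≈ 7.476.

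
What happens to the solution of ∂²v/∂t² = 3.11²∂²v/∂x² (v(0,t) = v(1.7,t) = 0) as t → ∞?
v oscillates (no decay). Energy is conserved; the solution oscillates indefinitely as standing waves.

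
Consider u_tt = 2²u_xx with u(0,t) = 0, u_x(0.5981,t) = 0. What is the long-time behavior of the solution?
As t → ∞, u oscillates (no decay). Energy is conserved; the solution oscillates indefinitely as standing waves.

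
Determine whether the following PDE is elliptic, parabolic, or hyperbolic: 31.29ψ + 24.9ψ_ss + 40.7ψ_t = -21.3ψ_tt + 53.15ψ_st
Rewriting in standard form: 24.9ψ_ss - 53.15ψ_st + 21.3ψ_tt + 40.7ψ_t + 31.29ψ = 0. Coefficients: A = 24.9, B = -53.15, C = 21.3. B² - 4AC = 703.4425, which is positive, so the equation is hyperbolic.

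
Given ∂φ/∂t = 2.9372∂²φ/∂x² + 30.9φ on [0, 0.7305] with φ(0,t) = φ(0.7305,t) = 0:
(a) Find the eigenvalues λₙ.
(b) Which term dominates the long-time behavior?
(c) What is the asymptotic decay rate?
Eigenvalues: λₙ = 2.9372n²π²/0.7305² - 30.9.
First three modes:
  n=1: λ₁ = 2.9372π²/0.7305² - 30.9 ≈ 23.424
  n=2: λ₂ = 11.7488π²/0.7305² - 30.9 ≈ 186.397
  n=3: λ₃ = 26.4348π²/0.7305² - 30.9 ≈ 458.017
Since 2.9372π²/0.7305² ≈ 54.324 > 30.9, all λₙ > 0.
The n=1 mode decays slowest → dominates as t → ∞.
Asymptotic: φ ~ c₁ sin(πx/0.7305) e^{-λ₁t} with decay rate λ₁ ≈ 23.424.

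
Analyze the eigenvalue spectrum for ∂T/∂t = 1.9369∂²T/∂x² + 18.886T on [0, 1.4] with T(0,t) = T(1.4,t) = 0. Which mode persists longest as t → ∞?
Eigenvalues: λₙ = 1.9369n²π²/1.4² - 18.886.
First three modes:
  n=1: λ₁ = 1.9369π²/1.4² - 18.886 ≈ -9.133
  n=2: λ₂ = 7.7476π²/1.4² - 18.886 ≈ 20.127
  n=3: λ₃ = 17.4321π²/1.4² - 18.886 ≈ 68.894
Since 1.9369π²/1.4² ≈ 9.753 < 18.886, λ₁ < 0.
The n=1 mode grows fastest (−λₙ is largest for n=1) → dominates.
Asymptotic: T ~ c₁ sin(πx/1.4) e^{9.133t} (exponential growth at rate −λ₁ ≈ 9.133).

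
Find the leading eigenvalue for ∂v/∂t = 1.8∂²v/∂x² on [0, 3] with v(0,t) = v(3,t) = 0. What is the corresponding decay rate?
Eigenvalues: λₙ = 1.8n²π²/3².
First three modes:
  n=1: λ₁ = 1.8π²/3² ≈ 1.974
  n=2: λ₂ = 7.2π²/3² ≈ 7.896 (4× faster decay)
  n=3: λ₃ = 16.2π²/3² ≈ 17.765 (9× faster decay)
As t → ∞, higher modes decay exponentially faster. The n=1 mode dominates: v ~ c₁ sin(πx/3) e^{-λ₁t}.
Decay rate: λ₁ = 1.8π²/3² ≈ 1.974.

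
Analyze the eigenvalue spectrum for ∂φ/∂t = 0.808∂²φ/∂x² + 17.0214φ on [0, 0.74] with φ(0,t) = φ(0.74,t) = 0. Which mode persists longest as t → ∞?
Eigenvalues: λₙ = 0.808n²π²/0.74² - 17.0214.
First three modes:
  n=1: λ₁ = 0.808π²/0.74² - 17.0214 ≈ -2.459
  n=2: λ₂ = 3.232π²/0.74² - 17.0214 ≈ 41.23
  n=3: λ₃ = 7.272π²/0.74² - 17.0214 ≈ 114.045
Since 0.808π²/0.74² ≈ 14.563 < 17.0214, λ₁ < 0.
The n=1 mode grows fastest (−λₙ is largest for n=1) → dominates.
Asymptotic: φ ~ c₁ sin(πx/0.74) e^{2.459t} (exponential growth at rate −λ₁ ≈ 2.459).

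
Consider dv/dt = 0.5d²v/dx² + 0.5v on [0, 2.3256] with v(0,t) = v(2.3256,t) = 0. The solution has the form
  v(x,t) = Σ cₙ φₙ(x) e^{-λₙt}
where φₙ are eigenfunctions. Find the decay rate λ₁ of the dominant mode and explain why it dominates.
Eigenvalues: λₙ = 0.5n²π²/2.3256² - 0.5.
First three modes:
  n=1: λ₁ = 0.5π²/2.3256² - 0.5 ≈ 0.412
  n=2: λ₂ = 2π²/2.3256² - 0.5 ≈ 3.15
  n=3: λ₃ = 4.5π²/2.3256² - 0.5 ≈ 7.712
Since 0.5π²/2.3256² ≈ 0.912 > 0.5, all λₙ > 0.
The n=1 mode decays slowest → dominates as t → ∞.
Asymptotic: v ~ c₁ sin(πx/2.3256) e^{-λ₁t} with decay rate λ₁ ≈ 0.412.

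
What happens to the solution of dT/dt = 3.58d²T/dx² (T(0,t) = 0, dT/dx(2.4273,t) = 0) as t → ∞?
T → 0. Heat escapes through the Dirichlet boundary.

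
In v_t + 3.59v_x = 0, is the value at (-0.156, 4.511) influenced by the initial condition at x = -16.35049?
Yes. The characteristic through (-0.156, 4.511) passes through x = -16.35049.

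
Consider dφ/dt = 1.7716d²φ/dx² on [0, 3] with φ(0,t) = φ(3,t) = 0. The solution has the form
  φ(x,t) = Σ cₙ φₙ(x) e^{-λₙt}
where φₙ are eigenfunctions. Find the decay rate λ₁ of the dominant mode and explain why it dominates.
Eigenvalues: λₙ = 1.7716n²π²/3².
First three modes:
  n=1: λ₁ = 1.7716π²/3² ≈ 1.943
  n=2: λ₂ = 7.0864π²/3² ≈ 7.771 (4× faster decay)
  n=3: λ₃ = 15.9444π²/3² ≈ 17.485 (9× faster decay)
As t → ∞, higher modes decay exponentially faster. The n=1 mode dominates: φ ~ c₁ sin(πx/3) e^{-λ₁t}.
Decay rate: λ₁ = 1.7716π²/3² ≈ 1.943.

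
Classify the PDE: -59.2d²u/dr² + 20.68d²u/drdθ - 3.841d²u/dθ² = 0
A = -59.2, B = 20.68, C = -3.841. Discriminant B² - 4AC = -481.8864. Since -481.8864 < 0, elliptic.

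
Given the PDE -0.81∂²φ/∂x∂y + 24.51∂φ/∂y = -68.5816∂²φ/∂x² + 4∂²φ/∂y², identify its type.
Rewriting in standard form: 68.5816∂²φ/∂x² - 0.81∂²φ/∂x∂y - 4∂²φ/∂y² + 24.51∂φ/∂y = 0. The second-order coefficients are A = 68.5816, B = -0.81, C = -4. Since B² - 4AC = 1097.9617 > 0, this is a hyperbolic PDE.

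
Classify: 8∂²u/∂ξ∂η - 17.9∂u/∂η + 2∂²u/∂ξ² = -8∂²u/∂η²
Rewriting in standard form: 2∂²u/∂ξ² + 8∂²u/∂ξ∂η + 8∂²u/∂η² - 17.9∂u/∂η = 0. Parabolic (discriminant = 0).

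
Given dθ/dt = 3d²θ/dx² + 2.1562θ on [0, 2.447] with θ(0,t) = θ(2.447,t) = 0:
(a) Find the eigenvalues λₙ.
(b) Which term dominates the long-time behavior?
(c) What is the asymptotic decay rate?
Eigenvalues: λₙ = 3n²π²/2.447² - 2.1562.
First three modes:
  n=1: λ₁ = 3π²/2.447² - 2.1562 ≈ 2.789
  n=2: λ₂ = 12π²/2.447² - 2.1562 ≈ 17.623
  n=3: λ₃ = 27π²/2.447² - 2.1562 ≈ 42.347
Since 3π²/2.447² ≈ 4.945 > 2.1562, all λₙ > 0.
The n=1 mode decays slowest → dominates as t → ∞.
Asymptotic: θ ~ c₁ sin(πx/2.447) e^{-λ₁t} with decay rate λ₁ ≈ 2.789.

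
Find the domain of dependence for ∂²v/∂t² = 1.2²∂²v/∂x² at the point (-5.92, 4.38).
Domain of dependence: [-11.176, -0.664]. Signals travel at speed 1.2, so data within |x - -5.92| ≤ 1.2·4.38 = 5.256 can reach the point.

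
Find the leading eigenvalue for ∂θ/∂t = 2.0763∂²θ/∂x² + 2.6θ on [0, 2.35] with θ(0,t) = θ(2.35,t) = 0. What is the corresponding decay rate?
Eigenvalues: λₙ = 2.0763n²π²/2.35² - 2.6.
First three modes:
  n=1: λ₁ = 2.0763π²/2.35² - 2.6 ≈ 1.111
  n=2: λ₂ = 8.3052π²/2.35² - 2.6 ≈ 12.243
  n=3: λ₃ = 18.6867π²/2.35² - 2.6 ≈ 30.796
Since 2.0763π²/2.35² ≈ 3.711 > 2.6, all λₙ > 0.
The n=1 mode decays slowest → dominates as t → ∞.
Asymptotic: θ ~ c₁ sin(πx/2.35) e^{-λ₁t} with decay rate λ₁ ≈ 1.111.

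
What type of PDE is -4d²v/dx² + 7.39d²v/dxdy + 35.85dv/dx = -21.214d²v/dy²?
Rewriting in standard form: -4d²v/dx² + 7.39d²v/dxdy + 21.214d²v/dy² + 35.85dv/dx = 0. With A = -4, B = 7.39, C = 21.214, the discriminant is 394.0361. This is a hyperbolic PDE.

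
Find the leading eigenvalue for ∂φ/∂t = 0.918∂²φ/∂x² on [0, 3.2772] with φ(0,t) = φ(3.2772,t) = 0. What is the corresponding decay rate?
Eigenvalues: λₙ = 0.918n²π²/3.2772².
First three modes:
  n=1: λ₁ = 0.918π²/3.2772² ≈ 0.844
  n=2: λ₂ = 3.672π²/3.2772² ≈ 3.374 (4× faster decay)
  n=3: λ₃ = 8.262π²/3.2772² ≈ 7.592 (9× faster decay)
As t → ∞, higher modes decay exponentially faster. The n=1 mode dominates: φ ~ c₁ sin(πx/3.2772) e^{-λ₁t}.
Decay rate: λ₁ = 0.918π²/3.2772² ≈ 0.844.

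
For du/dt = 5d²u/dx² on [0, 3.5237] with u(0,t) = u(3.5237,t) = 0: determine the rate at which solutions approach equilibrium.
Eigenvalues: λₙ = 5n²π²/3.5237².
First three modes:
  n=1: λ₁ = 5π²/3.5237² ≈ 3.974
  n=2: λ₂ = 20π²/3.5237² ≈ 15.898 (4× faster decay)
  n=3: λ₃ = 45π²/3.5237² ≈ 35.77 (9× faster decay)
As t → ∞, higher modes decay exponentially faster. The n=1 mode dominates: u ~ c₁ sin(πx/3.5237) e^{-λ₁t}.
Decay rate: λ₁ = 5π²/3.5237² ≈ 3.974.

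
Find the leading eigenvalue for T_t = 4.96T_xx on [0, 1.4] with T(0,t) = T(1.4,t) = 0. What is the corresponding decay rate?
Eigenvalues: λₙ = 4.96n²π²/1.4².
First three modes:
  n=1: λ₁ = 4.96π²/1.4² ≈ 24.976
  n=2: λ₂ = 19.84π²/1.4² ≈ 99.905 (4× faster decay)
  n=3: λ₃ = 44.64π²/1.4² ≈ 224.785 (9× faster decay)
As t → ∞, higher modes decay exponentially faster. The n=1 mode dominates: T ~ c₁ sin(πx/1.4) e^{-λ₁t}.
Decay rate: λ₁ = 4.96π²/1.4² ≈ 24.976.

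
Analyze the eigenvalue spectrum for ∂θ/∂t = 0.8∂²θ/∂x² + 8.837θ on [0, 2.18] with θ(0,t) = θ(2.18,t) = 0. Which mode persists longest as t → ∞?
Eigenvalues: λₙ = 0.8n²π²/2.18² - 8.837.
First three modes:
  n=1: λ₁ = 0.8π²/2.18² - 8.837 ≈ -7.176
  n=2: λ₂ = 3.2π²/2.18² - 8.837 ≈ -2.191
  n=3: λ₃ = 7.2π²/2.18² - 8.837 ≈ 6.116
Since 0.8π²/2.18² ≈ 1.661 < 8.837, λ₁ < 0.
The n=1 mode grows fastest (−λₙ is largest for n=1) → dominates.
Asymptotic: θ ~ c₁ sin(πx/2.18) e^{7.176t} (exponential growth at rate −λ₁ ≈ 7.176).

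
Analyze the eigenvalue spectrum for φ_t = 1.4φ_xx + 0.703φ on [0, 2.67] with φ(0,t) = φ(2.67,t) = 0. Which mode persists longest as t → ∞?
Eigenvalues: λₙ = 1.4n²π²/2.67² - 0.703.
First three modes:
  n=1: λ₁ = 1.4π²/2.67² - 0.703 ≈ 1.235
  n=2: λ₂ = 5.6π²/2.67² - 0.703 ≈ 7.05
  n=3: λ₃ = 12.6π²/2.67² - 0.703 ≈ 16.741
Since 1.4π²/2.67² ≈ 1.938 > 0.703, all λₙ > 0.
The n=1 mode decays slowest → dominates as t → ∞.
Asymptotic: φ ~ c₁ sin(πx/2.67) e^{-λ₁t} with decay rate λ₁ ≈ 1.235.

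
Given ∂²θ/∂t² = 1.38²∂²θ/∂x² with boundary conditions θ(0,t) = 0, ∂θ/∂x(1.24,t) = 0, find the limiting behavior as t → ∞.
θ oscillates (no decay). Energy is conserved; the solution oscillates indefinitely as standing waves.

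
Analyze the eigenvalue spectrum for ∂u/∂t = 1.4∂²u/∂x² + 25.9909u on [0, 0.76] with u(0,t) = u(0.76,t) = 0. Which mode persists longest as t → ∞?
Eigenvalues: λₙ = 1.4n²π²/0.76² - 25.9909.
First three modes:
  n=1: λ₁ = 1.4π²/0.76² - 25.9909 ≈ -2.069
  n=2: λ₂ = 5.6π²/0.76² - 25.9909 ≈ 69.698
  n=3: λ₃ = 12.6π²/0.76² - 25.9909 ≈ 189.309
Since 1.4π²/0.76² ≈ 23.922 < 25.9909, λ₁ < 0.
The n=1 mode grows fastest (−λₙ is largest for n=1) → dominates.
Asymptotic: u ~ c₁ sin(πx/0.76) e^{2.069t} (exponential growth at rate −λ₁ ≈ 2.069).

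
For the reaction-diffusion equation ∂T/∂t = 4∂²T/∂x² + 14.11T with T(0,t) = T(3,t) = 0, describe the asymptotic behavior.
T grows unboundedly. Reaction dominates diffusion (r=14.11 > κπ²/L²≈4.39); solution grows exponentially.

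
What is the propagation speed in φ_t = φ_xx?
Infinite. The heat equation is parabolic, not hyperbolic, so disturbances propagate instantly.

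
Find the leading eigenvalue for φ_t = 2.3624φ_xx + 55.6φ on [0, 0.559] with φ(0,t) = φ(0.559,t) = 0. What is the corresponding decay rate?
Eigenvalues: λₙ = 2.3624n²π²/0.559² - 55.6.
First three modes:
  n=1: λ₁ = 2.3624π²/0.559² - 55.6 ≈ 19.016
  n=2: λ₂ = 9.4496π²/0.559² - 55.6 ≈ 242.862
  n=3: λ₃ = 21.2616π²/0.559² - 55.6 ≈ 615.94
Since 2.3624π²/0.559² ≈ 74.616 > 55.6, all λₙ > 0.
The n=1 mode decays slowest → dominates as t → ∞.
Asymptotic: φ ~ c₁ sin(πx/0.559) e^{-λ₁t} with decay rate λ₁ ≈ 19.016.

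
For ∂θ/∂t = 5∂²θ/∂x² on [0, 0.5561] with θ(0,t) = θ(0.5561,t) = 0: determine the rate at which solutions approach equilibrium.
Eigenvalues: λₙ = 5n²π²/0.5561².
First three modes:
  n=1: λ₁ = 5π²/0.5561² ≈ 159.575
  n=2: λ₂ = 20π²/0.5561² ≈ 638.299 (4× faster decay)
  n=3: λ₃ = 45π²/0.5561² ≈ 1436.172 (9× faster decay)
As t → ∞, higher modes decay exponentially faster. The n=1 mode dominates: θ ~ c₁ sin(πx/0.5561) e^{-λ₁t}.
Decay rate: λ₁ = 5π²/0.5561² ≈ 159.575.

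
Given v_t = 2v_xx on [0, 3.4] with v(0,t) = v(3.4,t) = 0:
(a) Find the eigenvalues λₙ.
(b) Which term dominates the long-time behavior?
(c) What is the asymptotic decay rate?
Eigenvalues: λₙ = 2n²π²/3.4².
First three modes:
  n=1: λ₁ = 2π²/3.4² ≈ 1.708
  n=2: λ₂ = 8π²/3.4² ≈ 6.83 (4× faster decay)
  n=3: λ₃ = 18π²/3.4² ≈ 15.368 (9× faster decay)
As t → ∞, higher modes decay exponentially faster. The n=1 mode dominates: v ~ c₁ sin(πx/3.4) e^{-λ₁t}.
Decay rate: λ₁ = 2π²/3.4² ≈ 1.708.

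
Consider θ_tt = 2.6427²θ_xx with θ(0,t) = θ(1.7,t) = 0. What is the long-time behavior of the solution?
As t → ∞, θ oscillates (no decay). Energy is conserved; the solution oscillates indefinitely as standing waves.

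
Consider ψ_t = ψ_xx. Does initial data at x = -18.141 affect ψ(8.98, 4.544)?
Yes, for any finite x. The heat equation has infinite propagation speed, so all initial data affects all points at any t > 0.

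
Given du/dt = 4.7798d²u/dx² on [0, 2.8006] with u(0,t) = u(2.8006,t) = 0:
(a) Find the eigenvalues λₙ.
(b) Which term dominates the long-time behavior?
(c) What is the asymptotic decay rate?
Eigenvalues: λₙ = 4.7798n²π²/2.8006².
First three modes:
  n=1: λ₁ = 4.7798π²/2.8006² ≈ 6.015
  n=2: λ₂ = 19.1192π²/2.8006² ≈ 24.058 (4× faster decay)
  n=3: λ₃ = 43.0182π²/2.8006² ≈ 54.131 (9× faster decay)
As t → ∞, higher modes decay exponentially faster. The n=1 mode dominates: u ~ c₁ sin(πx/2.8006) e^{-λ₁t}.
Decay rate: λ₁ = 4.7798π²/2.8006² ≈ 6.015.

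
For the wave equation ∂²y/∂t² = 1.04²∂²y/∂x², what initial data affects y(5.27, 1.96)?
Domain of dependence: [3.2316, 7.3084]. Signals travel at speed 1.04, so data within |x - 5.27| ≤ 1.04·1.96 = 2.0384 can reach the point.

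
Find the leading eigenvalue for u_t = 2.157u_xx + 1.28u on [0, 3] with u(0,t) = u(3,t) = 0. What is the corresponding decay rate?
Eigenvalues: λₙ = 2.157n²π²/3² - 1.28.
First three modes:
  n=1: λ₁ = 2.157π²/3² - 1.28 ≈ 1.085
  n=2: λ₂ = 8.628π²/3² - 1.28 ≈ 8.182
  n=3: λ₃ = 19.413π²/3² - 1.28 ≈ 20.009
Since 2.157π²/3² ≈ 2.365 > 1.28, all λₙ > 0.
The n=1 mode decays slowest → dominates as t → ∞.
Asymptotic: u ~ c₁ sin(πx/3) e^{-λ₁t} with decay rate λ₁ ≈ 1.085.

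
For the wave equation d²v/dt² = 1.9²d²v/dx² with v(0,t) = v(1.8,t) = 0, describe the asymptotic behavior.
v oscillates (no decay). Energy is conserved; the solution oscillates indefinitely as standing waves.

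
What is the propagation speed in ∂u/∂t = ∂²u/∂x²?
Infinite. The heat equation is parabolic, not hyperbolic, so disturbances propagate instantly.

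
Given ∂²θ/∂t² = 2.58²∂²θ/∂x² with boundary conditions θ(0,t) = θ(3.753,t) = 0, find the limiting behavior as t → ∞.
θ oscillates (no decay). Energy is conserved; the solution oscillates indefinitely as standing waves.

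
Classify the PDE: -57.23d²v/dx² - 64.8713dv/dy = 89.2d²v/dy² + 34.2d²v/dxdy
Rewriting in standard form: -57.23d²v/dx² - 34.2d²v/dxdy - 89.2d²v/dy² - 64.8713dv/dy = 0. A = -57.23, B = -34.2, C = -89.2. Discriminant B² - 4AC = -19250.024. Since -19250.024 < 0, elliptic.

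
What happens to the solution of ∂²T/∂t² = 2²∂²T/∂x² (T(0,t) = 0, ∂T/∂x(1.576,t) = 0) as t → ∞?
T oscillates (no decay). Energy is conserved; the solution oscillates indefinitely as standing waves.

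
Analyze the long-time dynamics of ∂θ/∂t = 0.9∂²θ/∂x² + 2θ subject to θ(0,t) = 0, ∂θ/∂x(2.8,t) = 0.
Long-time behavior: θ grows unboundedly. Reaction dominates diffusion (r=2 > κπ²/(4L²)≈0.28); solution grows exponentially.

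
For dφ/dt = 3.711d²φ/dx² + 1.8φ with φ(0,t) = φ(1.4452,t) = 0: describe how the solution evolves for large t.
φ → 0. Diffusion dominates reaction (r=1.8 < κπ²/L²≈17.54); solution decays.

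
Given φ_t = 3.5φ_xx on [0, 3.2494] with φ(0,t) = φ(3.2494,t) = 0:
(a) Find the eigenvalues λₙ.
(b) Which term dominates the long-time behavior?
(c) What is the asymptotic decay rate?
Eigenvalues: λₙ = 3.5n²π²/3.2494².
First three modes:
  n=1: λ₁ = 3.5π²/3.2494² ≈ 3.272
  n=2: λ₂ = 14π²/3.2494² ≈ 13.086 (4× faster decay)
  n=3: λ₃ = 31.5π²/3.2494² ≈ 29.444 (9× faster decay)
As t → ∞, higher modes decay exponentially faster. The n=1 mode dominates: φ ~ c₁ sin(πx/3.2494) e^{-λ₁t}.
Decay rate: λ₁ = 3.5π²/3.2494² ≈ 3.272.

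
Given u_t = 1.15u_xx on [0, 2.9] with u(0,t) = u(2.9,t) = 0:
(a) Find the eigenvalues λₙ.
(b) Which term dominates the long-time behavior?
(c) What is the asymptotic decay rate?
Eigenvalues: λₙ = 1.15n²π²/2.9².
First three modes:
  n=1: λ₁ = 1.15π²/2.9² ≈ 1.35
  n=2: λ₂ = 4.6π²/2.9² ≈ 5.398 (4× faster decay)
  n=3: λ₃ = 10.35π²/2.9² ≈ 12.146 (9× faster decay)
As t → ∞, higher modes decay exponentially faster. The n=1 mode dominates: u ~ c₁ sin(πx/2.9) e^{-λ₁t}.
Decay rate: λ₁ = 1.15π²/2.9² ≈ 1.35.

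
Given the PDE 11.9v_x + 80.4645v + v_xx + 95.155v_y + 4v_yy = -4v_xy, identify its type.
Rewriting in standard form: v_xx + 4v_xy + 4v_yy + 11.9v_x + 95.155v_y + 80.4645v = 0. The second-order coefficients are A = 1, B = 4, C = 4. Since B² - 4AC = 0 = 0, this is a parabolic PDE.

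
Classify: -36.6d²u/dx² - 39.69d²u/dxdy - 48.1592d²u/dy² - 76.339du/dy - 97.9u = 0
Elliptic (discriminant = -5475.21078).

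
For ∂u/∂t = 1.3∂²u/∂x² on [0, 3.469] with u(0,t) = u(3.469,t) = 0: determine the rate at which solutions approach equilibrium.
Eigenvalues: λₙ = 1.3n²π²/3.469².
First three modes:
  n=1: λ₁ = 1.3π²/3.469² ≈ 1.066
  n=2: λ₂ = 5.2π²/3.469² ≈ 4.265 (4× faster decay)
  n=3: λ₃ = 11.7π²/3.469² ≈ 9.596 (9× faster decay)
As t → ∞, higher modes decay exponentially faster. The n=1 mode dominates: u ~ c₁ sin(πx/3.469) e^{-λ₁t}.
Decay rate: λ₁ = 1.3π²/3.469² ≈ 1.066.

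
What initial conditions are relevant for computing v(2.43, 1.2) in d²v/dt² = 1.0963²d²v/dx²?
Domain of dependence: [1.11444, 3.74556]. Signals travel at speed 1.0963, so data within |x - 2.43| ≤ 1.0963·1.2 = 1.31556 can reach the point.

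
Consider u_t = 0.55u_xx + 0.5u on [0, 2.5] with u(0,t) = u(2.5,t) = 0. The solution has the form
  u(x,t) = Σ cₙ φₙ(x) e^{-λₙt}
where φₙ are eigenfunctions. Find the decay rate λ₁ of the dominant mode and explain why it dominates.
Eigenvalues: λₙ = 0.55n²π²/2.5² - 0.5.
First three modes:
  n=1: λ₁ = 0.55π²/2.5² - 0.5 ≈ 0.369
  n=2: λ₂ = 2.2π²/2.5² - 0.5 ≈ 2.974
  n=3: λ₃ = 4.95π²/2.5² - 0.5 ≈ 7.317
Since 0.55π²/2.5² ≈ 0.869 > 0.5, all λₙ > 0.
The n=1 mode decays slowest → dominates as t → ∞.
Asymptotic: u ~ c₁ sin(πx/2.5) e^{-λ₁t} with decay rate λ₁ ≈ 0.369.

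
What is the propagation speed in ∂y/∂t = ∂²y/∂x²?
Infinite. The heat equation is parabolic, not hyperbolic, so disturbances propagate instantly.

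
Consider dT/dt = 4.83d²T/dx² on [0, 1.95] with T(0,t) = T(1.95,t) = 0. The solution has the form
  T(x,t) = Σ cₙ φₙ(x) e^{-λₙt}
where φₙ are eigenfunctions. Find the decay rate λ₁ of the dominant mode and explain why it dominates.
Eigenvalues: λₙ = 4.83n²π²/1.95².
First three modes:
  n=1: λ₁ = 4.83π²/1.95² ≈ 12.537
  n=2: λ₂ = 19.32π²/1.95² ≈ 50.146 (4× faster decay)
  n=3: λ₃ = 43.47π²/1.95² ≈ 112.829 (9× faster decay)
As t → ∞, higher modes decay exponentially faster. The n=1 mode dominates: T ~ c₁ sin(πx/1.95) e^{-λ₁t}.
Decay rate: λ₁ = 4.83π²/1.95² ≈ 12.537.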